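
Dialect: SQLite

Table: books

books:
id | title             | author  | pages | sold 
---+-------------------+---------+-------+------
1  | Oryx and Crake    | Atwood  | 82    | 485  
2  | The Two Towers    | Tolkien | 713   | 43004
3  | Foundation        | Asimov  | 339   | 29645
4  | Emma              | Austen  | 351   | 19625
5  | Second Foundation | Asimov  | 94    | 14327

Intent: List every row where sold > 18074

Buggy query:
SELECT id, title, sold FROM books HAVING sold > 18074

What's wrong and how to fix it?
Bug: HAVING filters the output of aggregation, but this query has no GROUP BY and no aggregate functions, so SQLite rejects it (HAVING clause on a non-aggregate query); the condition here is per row

Fix: Use WHERE for row-level filtering

Corrected query:
SELECT id, title, sold FROM books WHERE sold > 18074

Result:
id | title          | sold 
---+----------------+------
2  | The Two Towers | 43004
3  | Foundation     | 29645
4  | Emma           | 19625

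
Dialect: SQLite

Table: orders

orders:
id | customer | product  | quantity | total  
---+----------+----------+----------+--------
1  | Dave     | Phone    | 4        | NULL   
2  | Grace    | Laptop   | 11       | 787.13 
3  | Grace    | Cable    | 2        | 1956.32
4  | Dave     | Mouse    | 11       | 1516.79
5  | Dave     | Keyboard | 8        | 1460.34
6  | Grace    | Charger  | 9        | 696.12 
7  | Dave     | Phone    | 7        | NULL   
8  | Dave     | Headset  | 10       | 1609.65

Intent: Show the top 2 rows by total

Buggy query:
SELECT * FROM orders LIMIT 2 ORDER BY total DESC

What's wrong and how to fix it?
Bug: ORDER BY cannot follow LIMIT; LIMIT is the final clause

Fix: Swap the clauses: ORDER BY first, then LIMIT

Corrected query:
SELECT * FROM orders ORDER BY total DESC LIMIT 2

Result:
id | customer | product | quantity | total  
---+----------+---------+----------+--------
3  | Grace    | Cable   | 2        | 1956.32
8  | Dave     | Headset | 10       | 1609.65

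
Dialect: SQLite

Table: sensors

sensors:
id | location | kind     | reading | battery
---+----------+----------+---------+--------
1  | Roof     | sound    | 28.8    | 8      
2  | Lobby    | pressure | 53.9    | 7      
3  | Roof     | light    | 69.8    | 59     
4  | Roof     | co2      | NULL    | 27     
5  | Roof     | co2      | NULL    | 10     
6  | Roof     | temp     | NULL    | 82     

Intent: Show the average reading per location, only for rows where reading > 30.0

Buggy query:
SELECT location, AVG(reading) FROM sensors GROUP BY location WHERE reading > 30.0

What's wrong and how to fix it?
Bug: WHERE cannot follow GROUP BY

Fix: Move the WHERE clause before GROUP BY

Corrected query:
SELECT location, AVG(reading) FROM sensors WHERE reading > 30.0 GROUP BY location

Result:
location | AVG(reading)
---------+-------------
Lobby    | 53.9        
Roof     | 69.8        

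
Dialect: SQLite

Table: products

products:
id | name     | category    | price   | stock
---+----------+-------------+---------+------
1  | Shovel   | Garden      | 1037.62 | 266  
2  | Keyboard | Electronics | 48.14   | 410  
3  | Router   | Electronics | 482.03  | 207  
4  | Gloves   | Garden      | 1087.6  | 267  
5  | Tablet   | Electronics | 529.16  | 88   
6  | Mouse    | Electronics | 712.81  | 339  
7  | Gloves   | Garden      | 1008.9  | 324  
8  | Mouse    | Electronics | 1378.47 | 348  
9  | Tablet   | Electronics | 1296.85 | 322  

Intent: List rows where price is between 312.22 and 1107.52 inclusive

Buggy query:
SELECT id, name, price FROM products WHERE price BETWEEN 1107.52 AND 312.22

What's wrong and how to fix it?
Bug: The bounds are reversed; BETWEEN a AND b requires a <= b to match anything

Fix: Swap the bounds so the smaller value comes first

Corrected query:
SELECT id, name, price FROM products WHERE price BETWEEN 312.22 AND 1107.52

Result:
id | name   | price  
---+--------+--------
1  | Shovel | 1037.62
3  | Router | 482.03 
4  | Gloves | 1087.6 
5  | Tablet | 529.16 
6  | Mouse  | 712.81 
7  | Gloves | 1008.9 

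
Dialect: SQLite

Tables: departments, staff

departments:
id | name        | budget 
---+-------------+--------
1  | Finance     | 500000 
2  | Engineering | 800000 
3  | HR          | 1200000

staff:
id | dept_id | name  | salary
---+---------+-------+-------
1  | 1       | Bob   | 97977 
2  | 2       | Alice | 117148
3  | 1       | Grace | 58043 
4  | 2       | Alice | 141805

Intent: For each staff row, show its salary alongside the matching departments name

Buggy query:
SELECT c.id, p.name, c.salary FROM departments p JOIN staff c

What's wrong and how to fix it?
Bug: JOIN with no ON clause produces a cartesian product; every staff row pairs with every departments row

Fix: Add ON c.dept_id = p.id to the JOIN

Corrected query:
SELECT c.id, p.name, c.salary FROM departments p JOIN staff c ON c.dept_id = p.id

Result:
id | name        | salary
---+-------------+-------
1  | Finance     | 97977 
2  | Engineering | 117148
3  | Finance     | 58043 
4  | Engineering | 141805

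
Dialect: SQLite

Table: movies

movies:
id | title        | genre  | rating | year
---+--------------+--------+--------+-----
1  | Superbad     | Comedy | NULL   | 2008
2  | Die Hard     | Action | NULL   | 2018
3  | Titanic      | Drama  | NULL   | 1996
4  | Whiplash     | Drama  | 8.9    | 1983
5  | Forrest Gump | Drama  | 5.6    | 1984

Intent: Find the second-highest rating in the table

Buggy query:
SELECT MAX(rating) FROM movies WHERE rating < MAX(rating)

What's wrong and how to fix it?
Bug: The inner MAX is an aggregate inside WHERE, which is not allowed

Fix: Compute the overall MAX in a subquery, then take MAX of rows below it

Corrected query:
SELECT MAX(rating) FROM movies WHERE rating < (SELECT MAX(rating) FROM movies)

Result:
MAX(rating)
-----------
5.6        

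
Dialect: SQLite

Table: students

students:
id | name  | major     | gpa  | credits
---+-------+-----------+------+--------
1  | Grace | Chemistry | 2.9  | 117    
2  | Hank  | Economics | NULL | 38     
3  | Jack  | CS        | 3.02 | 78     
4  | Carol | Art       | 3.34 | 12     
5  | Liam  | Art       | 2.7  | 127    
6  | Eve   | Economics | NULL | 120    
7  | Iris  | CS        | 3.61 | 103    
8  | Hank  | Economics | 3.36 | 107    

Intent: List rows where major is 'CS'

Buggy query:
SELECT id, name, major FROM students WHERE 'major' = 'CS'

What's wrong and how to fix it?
Bug: Single quotes denote string literals in SQL; the column name is being compared as a constant string

Fix: Reference the column as major without single quotes

Corrected query:
SELECT id, name, major FROM students WHERE major = 'CS'

Result:
id | name | major
---+------+------
3  | Jack | CS   
7  | Iris | CS   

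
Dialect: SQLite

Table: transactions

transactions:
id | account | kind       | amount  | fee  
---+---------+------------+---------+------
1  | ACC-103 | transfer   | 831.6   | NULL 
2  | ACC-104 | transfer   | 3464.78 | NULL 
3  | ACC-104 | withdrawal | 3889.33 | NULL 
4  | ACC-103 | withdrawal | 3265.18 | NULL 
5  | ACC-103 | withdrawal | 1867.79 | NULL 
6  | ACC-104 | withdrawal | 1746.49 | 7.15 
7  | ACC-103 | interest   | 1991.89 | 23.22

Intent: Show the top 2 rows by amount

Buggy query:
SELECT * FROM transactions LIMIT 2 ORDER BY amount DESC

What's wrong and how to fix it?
Bug: LIMIT must come after ORDER BY

Fix: Swap the clauses: ORDER BY first, then LIMIT

Corrected query:
SELECT * FROM transactions ORDER BY amount DESC LIMIT 2

Result:
id | account | kind       | amount  | fee 
---+---------+------------+---------+-----
3  | ACC-104 | withdrawal | 3889.33 | NULL
2  | ACC-104 | transfer   | 3464.78 | NULL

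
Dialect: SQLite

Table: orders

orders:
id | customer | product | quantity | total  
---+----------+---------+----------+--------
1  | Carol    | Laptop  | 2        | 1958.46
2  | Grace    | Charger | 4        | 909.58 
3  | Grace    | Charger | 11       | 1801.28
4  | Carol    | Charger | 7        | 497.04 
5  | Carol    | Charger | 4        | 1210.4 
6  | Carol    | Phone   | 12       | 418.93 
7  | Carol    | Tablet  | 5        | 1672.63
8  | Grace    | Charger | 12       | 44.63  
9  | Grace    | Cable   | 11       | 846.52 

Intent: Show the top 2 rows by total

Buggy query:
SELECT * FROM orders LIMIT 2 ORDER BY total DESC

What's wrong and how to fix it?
Bug: LIMIT must come after ORDER BY

Fix: Swap the clauses: ORDER BY first, then LIMIT

Corrected query:
SELECT * FROM orders ORDER BY total DESC LIMIT 2

Result:
id | customer | product | quantity | total  
---+----------+---------+----------+--------
1  | Carol    | Laptop  | 2        | 1958.46
3  | Grace    | Charger | 11       | 1801.28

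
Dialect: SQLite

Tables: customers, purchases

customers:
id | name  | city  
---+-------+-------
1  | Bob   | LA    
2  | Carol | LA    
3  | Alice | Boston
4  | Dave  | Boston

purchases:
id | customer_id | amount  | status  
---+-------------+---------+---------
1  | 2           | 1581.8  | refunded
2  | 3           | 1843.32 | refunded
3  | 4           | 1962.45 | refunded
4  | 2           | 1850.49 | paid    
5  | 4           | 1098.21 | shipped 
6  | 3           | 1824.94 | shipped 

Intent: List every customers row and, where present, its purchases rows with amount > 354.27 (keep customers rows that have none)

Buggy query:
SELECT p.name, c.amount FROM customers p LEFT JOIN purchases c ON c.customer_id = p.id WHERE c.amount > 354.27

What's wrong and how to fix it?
Bug: A WHERE condition on the right-hand table after LEFT JOIN drops unmatched parents

Fix: Put 'c.amount > 354.27' in the JOIN's ON clause instead of WHERE

Corrected query:
SELECT p.name, c.amount FROM customers p LEFT JOIN purchases c ON c.customer_id = p.id AND c.amount > 354.27

Result:
name  | amount 
------+--------
Bob   | NULL   
Carol | 1581.8 
Carol | 1850.49
Alice | 1824.94
Alice | 1843.32
Dave  | 1098.21
Dave  | 1962.45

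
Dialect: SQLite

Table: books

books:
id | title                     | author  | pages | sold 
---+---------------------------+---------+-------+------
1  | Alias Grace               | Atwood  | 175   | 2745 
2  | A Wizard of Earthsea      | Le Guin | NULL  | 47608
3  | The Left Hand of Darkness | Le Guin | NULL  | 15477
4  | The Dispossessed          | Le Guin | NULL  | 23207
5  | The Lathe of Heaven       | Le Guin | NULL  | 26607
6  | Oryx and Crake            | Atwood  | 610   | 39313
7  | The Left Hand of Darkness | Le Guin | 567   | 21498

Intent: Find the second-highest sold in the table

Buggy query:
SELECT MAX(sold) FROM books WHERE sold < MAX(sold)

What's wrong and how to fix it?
Bug: MAX(sold) on the right of the comparison is an aggregate-in-WHERE error

Fix: Put the inner MAX in a scalar subquery

Corrected query:
SELECT MAX(sold) FROM books WHERE sold < (SELECT MAX(sold) FROM books)

Result:
MAX(sold)
---------
39313    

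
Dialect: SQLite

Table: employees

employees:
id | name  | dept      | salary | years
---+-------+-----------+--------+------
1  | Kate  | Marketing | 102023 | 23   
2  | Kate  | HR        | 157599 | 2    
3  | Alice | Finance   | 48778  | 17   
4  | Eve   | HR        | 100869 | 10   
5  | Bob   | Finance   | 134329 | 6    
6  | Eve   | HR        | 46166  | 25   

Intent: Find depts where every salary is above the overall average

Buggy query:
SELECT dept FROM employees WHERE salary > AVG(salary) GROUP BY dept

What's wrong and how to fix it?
Bug: WHERE evaluates per row before aggregation, so AVG() is unavailable

Fix: Use a subquery for AVG and a HAVING MIN(...) filter so the condition holds for every row in the group

Corrected query:
SELECT dept FROM employees GROUP BY dept HAVING MIN(salary) > (SELECT AVG(salary) FROM employees)

Result:
dept     
---------
Marketing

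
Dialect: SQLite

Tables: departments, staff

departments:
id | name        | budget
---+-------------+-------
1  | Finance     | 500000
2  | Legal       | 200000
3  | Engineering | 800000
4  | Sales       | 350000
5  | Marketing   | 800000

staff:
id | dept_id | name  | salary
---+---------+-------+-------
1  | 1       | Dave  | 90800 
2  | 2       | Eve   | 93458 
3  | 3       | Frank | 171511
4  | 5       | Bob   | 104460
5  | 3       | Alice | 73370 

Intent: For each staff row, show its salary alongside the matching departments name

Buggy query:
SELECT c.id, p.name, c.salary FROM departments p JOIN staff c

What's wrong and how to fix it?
Bug: Missing join condition: each staff row is matched to all departments rows instead of just its own

Fix: Specify the join condition linking the foreign key to the parent id

Corrected query:
SELECT c.id, p.name, c.salary FROM departments p JOIN staff c ON c.dept_id = p.id

Result:
id | name        | salary
---+-------------+-------
1  | Finance     | 90800 
2  | Legal       | 93458 
3  | Engineering | 171511
4  | Marketing   | 104460
5  | Engineering | 73370 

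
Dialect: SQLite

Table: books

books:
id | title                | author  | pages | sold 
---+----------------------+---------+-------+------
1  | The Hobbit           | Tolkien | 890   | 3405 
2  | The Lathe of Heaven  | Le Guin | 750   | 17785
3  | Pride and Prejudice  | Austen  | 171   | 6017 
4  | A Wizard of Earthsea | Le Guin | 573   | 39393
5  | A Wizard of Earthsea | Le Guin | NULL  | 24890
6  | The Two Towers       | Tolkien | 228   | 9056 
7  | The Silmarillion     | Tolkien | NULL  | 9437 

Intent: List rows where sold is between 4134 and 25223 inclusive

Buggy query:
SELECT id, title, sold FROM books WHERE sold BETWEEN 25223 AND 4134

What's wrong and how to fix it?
Bug: BETWEEN expects the lower bound first; with 25223 AND 4134 the range is empty

Fix: Swap the bounds so the smaller value comes first

Corrected query:
SELECT id, title, sold FROM books WHERE sold BETWEEN 4134 AND 25223

Result:
id | title                | sold 
---+----------------------+------
2  | The Lathe of Heaven  | 17785
3  | Pride and Prejudice  | 6017 
5  | A Wizard of Earthsea | 24890
6  | The Two Towers       | 9056 
7  | The Silmarillion     | 9437 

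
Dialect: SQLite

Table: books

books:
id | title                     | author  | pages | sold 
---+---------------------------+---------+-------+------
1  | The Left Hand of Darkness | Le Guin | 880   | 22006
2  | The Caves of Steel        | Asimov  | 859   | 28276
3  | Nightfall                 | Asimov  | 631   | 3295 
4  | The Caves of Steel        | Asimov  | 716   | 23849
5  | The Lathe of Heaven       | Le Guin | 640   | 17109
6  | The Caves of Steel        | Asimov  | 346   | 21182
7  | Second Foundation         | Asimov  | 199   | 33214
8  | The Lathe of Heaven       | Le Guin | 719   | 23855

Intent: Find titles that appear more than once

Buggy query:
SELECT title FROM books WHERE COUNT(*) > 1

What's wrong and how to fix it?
Bug: COUNT(*) is an aggregate and cannot be used in WHERE

Fix: Group first, then use HAVING for the count condition

Corrected query:
SELECT title FROM books GROUP BY title HAVING COUNT(*) > 1

Result:
title              
-------------------
The Caves of Steel 
The Lathe of Heaven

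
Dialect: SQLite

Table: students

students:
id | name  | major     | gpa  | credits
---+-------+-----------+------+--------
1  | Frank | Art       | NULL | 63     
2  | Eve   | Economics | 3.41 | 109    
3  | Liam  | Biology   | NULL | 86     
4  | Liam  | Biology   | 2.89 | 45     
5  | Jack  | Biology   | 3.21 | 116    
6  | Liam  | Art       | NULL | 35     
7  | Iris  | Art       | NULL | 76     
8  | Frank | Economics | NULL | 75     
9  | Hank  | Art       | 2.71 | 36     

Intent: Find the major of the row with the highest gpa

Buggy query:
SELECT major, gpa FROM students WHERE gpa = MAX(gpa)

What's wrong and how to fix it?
Bug: MAX(gpa) is an aggregate and cannot be used directly in WHERE

Fix: Use a subquery: WHERE gpa = (SELECT MAX(gpa) FROM students)

Corrected query:
SELECT major, gpa FROM students WHERE gpa = (SELECT MAX(gpa) FROM students)

Result:
major     | gpa 
----------+-----
Economics | 3.41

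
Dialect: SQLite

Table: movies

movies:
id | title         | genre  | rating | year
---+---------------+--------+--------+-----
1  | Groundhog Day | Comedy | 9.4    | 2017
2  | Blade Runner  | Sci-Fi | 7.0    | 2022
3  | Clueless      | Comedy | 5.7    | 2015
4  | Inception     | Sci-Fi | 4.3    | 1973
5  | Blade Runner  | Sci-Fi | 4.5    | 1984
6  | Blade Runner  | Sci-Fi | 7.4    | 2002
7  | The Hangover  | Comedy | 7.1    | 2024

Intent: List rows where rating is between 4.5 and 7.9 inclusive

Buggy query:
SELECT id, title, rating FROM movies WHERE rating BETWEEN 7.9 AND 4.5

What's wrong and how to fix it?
Bug: The bounds are reversed; BETWEEN a AND b requires a <= b to match anything

Fix: Swap the bounds so the smaller value comes first

Corrected query:
SELECT id, title, rating FROM movies WHERE rating BETWEEN 4.5 AND 7.9

Result:
id | title        | rating
---+--------------+-------
2  | Blade Runner | 7     
3  | Clueless     | 5.7   
5  | Blade Runner | 4.5   
6  | Blade Runner | 7.4   
7  | The Hangover | 7.1   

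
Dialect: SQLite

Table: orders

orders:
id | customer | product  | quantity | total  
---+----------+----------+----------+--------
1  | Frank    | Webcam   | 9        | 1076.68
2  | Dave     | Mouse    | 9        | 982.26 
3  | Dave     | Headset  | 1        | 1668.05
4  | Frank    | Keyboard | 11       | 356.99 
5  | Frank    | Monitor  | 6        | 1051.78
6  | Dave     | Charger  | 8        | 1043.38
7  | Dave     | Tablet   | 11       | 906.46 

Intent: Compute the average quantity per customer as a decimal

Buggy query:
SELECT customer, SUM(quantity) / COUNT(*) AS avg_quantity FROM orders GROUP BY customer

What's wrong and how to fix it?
Bug: SUM(quantity) and COUNT(*) are both integers; the division truncates the fractional part

Fix: Cast one side to REAL so the division keeps the fractional part

Corrected query:
SELECT customer, SUM(quantity) * 1.0 / COUNT(*) AS avg_quantity FROM orders GROUP BY customer

Result:
customer | avg_quantity
---------+-------------
Dave     | 7.25        
Frank    | 8.666667    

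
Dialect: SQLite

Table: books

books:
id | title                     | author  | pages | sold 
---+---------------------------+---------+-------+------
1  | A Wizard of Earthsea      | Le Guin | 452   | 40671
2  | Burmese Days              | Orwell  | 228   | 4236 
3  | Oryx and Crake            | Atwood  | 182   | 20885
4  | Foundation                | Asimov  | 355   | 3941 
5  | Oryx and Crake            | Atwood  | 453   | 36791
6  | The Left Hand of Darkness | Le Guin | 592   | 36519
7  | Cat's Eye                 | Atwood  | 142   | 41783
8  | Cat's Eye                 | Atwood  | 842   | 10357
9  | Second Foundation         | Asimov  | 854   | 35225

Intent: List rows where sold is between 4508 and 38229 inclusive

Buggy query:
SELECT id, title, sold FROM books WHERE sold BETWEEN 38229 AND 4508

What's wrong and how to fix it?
Bug: The bounds are reversed; BETWEEN a AND b requires a <= b to match anything

Fix: Write BETWEEN 4508 AND 38229

Corrected query:
SELECT id, title, sold FROM books WHERE sold BETWEEN 4508 AND 38229

Result:
id | title                     | sold 
---+---------------------------+------
3  | Oryx and Crake            | 20885
5  | Oryx and Crake            | 36791
6  | The Left Hand of Darkness | 36519
8  | Cat's Eye                 | 10357
9  | Second Foundation         | 35225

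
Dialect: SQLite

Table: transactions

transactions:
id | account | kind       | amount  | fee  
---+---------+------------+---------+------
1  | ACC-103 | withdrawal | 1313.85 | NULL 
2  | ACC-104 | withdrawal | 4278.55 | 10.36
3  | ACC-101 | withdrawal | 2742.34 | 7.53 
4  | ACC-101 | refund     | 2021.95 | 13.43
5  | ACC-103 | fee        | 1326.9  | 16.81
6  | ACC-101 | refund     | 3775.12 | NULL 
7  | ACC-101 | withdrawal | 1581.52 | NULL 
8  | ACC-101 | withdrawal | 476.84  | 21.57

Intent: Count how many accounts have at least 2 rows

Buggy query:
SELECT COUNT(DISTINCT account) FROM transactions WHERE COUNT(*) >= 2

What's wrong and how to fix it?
Bug: WHERE filters individual rows, not groups, so a group-level COUNT is invalid there

Fix: Group first with HAVING COUNT(*) >= 2, then COUNT the resulting groups

Corrected query:
SELECT COUNT(*) FROM (SELECT account FROM transactions GROUP BY account HAVING COUNT(*) >= 2)

Result:
COUNT(*)
--------
2       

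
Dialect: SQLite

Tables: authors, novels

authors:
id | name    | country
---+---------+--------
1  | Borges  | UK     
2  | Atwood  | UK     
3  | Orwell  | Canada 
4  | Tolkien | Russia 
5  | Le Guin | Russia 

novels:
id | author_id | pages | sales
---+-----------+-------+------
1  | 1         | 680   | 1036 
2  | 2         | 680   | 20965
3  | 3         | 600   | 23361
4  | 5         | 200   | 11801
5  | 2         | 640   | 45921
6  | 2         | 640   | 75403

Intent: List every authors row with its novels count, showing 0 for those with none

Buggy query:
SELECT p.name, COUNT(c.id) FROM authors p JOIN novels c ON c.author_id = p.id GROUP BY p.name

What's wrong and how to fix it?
Bug: An inner join excludes parents with zero children

Fix: Switch to LEFT JOIN to retain unmatched parent rows

Corrected query:
SELECT p.name, COUNT(c.id) FROM authors p LEFT JOIN novels c ON c.author_id = p.id GROUP BY p.name

Result:
name    | COUNT(c.id)
--------+------------
Atwood  | 3          
Borges  | 1          
Le Guin | 1          
Orwell  | 1          
Tolkien | 0          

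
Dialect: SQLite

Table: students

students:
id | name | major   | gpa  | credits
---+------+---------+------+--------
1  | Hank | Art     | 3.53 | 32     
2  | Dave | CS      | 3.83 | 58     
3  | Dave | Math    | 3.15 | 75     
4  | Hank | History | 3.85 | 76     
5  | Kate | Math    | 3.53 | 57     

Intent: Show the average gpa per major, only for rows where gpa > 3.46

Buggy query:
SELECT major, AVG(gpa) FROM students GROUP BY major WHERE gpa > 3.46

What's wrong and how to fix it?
Bug: WHERE cannot follow GROUP BY

Fix: Place WHERE between FROM and GROUP BY

Corrected query:
SELECT major, AVG(gpa) FROM students WHERE gpa > 3.46 GROUP BY major

Result:
major   | AVG(gpa)
--------+---------
Art     | 3.53    
CS      | 3.83    
History | 3.85    
Math    | 3.53    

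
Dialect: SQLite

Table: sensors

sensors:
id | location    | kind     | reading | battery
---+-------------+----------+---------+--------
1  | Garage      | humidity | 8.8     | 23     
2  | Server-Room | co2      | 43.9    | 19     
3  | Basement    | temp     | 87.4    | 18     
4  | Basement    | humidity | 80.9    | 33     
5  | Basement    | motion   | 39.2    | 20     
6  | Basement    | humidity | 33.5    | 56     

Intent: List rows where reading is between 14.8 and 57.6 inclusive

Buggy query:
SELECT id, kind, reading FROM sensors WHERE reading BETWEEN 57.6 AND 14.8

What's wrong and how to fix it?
Bug: The bounds are reversed; BETWEEN a AND b requires a <= b to match anything

Fix: Write BETWEEN 14.8 AND 57.6

Corrected query:
SELECT id, kind, reading FROM sensors WHERE reading BETWEEN 14.8 AND 57.6

Result:
id | kind     | reading
---+----------+--------
2  | co2      | 43.9   
5  | motion   | 39.2   
6  | humidity | 33.5   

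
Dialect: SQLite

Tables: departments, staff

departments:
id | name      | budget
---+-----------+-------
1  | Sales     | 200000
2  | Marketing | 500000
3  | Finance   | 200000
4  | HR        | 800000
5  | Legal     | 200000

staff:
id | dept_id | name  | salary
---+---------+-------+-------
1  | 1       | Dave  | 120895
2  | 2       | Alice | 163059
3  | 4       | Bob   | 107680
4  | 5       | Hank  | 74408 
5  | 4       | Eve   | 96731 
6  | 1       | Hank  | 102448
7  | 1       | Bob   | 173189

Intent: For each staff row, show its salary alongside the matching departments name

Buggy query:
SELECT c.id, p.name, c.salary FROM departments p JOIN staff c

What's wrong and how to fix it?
Bug: JOIN with no ON clause produces a cartesian product; every staff row pairs with every departments row

Fix: Specify the join condition linking the foreign key to the parent id

Corrected query:
SELECT c.id, p.name, c.salary FROM departments p JOIN staff c ON c.dept_id = p.id

Result:
id | name      | salary
---+-----------+-------
1  | Sales     | 120895
2  | Marketing | 163059
3  | HR        | 107680
4  | Legal     | 74408 
5  | HR        | 96731 
6  | Sales     | 102448
7  | Sales     | 173189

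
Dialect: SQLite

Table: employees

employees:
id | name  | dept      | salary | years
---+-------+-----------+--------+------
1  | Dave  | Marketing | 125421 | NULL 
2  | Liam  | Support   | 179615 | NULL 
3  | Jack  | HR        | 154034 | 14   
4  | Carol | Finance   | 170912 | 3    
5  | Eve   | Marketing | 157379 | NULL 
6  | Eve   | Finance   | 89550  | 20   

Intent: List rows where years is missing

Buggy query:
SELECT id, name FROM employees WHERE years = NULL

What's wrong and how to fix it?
Bug: '= NULL' is always unknown in SQL three-valued logic, so no rows match

Fix: Use IS NULL to test for NULL

Corrected query:
SELECT id, name FROM employees WHERE years IS NULL

Result:
id | name
---+-----
1  | Dave
2  | Liam
5  | Eve 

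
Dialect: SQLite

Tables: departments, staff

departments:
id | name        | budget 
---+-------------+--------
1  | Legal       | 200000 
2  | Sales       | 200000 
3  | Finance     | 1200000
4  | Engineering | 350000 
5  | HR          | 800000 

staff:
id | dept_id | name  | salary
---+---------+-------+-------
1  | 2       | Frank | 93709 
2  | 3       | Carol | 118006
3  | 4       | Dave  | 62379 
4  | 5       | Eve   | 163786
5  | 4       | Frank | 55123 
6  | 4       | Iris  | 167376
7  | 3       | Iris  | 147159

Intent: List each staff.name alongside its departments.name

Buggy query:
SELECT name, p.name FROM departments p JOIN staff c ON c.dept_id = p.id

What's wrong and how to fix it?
Bug: 'name' exists in both joined tables, so the database can't tell which one is meant

Fix: Qualify the column with its table alias (c.name)

Corrected query:
SELECT c.name, p.name FROM departments p JOIN staff c ON c.dept_id = p.id

Result:
name  | name       
------+------------
Frank | Sales      
Carol | Finance    
Dave  | Engineering
Eve   | HR         
Frank | Engineering
Iris  | Engineering
Iris  | Finance    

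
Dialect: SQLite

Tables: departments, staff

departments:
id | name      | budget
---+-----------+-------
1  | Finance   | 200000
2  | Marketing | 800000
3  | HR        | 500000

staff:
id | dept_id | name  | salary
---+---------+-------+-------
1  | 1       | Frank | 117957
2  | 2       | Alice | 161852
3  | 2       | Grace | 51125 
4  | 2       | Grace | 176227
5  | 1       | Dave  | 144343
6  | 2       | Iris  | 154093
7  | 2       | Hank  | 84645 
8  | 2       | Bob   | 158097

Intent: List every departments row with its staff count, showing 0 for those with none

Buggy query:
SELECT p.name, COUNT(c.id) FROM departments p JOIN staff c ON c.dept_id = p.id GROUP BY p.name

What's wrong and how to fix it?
Bug: INNER JOIN drops departments rows that have no matching staff rows

Fix: Switch to LEFT JOIN to retain unmatched parent rows

Corrected query:
SELECT p.name, COUNT(c.id) FROM departments p LEFT JOIN staff c ON c.dept_id = p.id GROUP BY p.name

Result:
name      | COUNT(c.id)
----------+------------
Finance   | 2          
HR        | 0          
Marketing | 6          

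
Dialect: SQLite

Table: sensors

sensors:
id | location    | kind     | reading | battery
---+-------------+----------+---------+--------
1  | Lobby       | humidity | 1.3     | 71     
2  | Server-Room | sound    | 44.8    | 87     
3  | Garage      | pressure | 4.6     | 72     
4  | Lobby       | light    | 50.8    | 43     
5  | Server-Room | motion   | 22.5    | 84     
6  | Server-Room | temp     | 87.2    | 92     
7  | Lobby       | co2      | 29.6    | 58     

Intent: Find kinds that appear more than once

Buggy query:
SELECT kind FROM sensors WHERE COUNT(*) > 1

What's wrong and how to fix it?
Bug: COUNT(*) is an aggregate and cannot be used in WHERE

Fix: Group first, then use HAVING for the count condition

Corrected query:
SELECT kind FROM sensors GROUP BY kind HAVING COUNT(*) > 1

Result:
(no rows)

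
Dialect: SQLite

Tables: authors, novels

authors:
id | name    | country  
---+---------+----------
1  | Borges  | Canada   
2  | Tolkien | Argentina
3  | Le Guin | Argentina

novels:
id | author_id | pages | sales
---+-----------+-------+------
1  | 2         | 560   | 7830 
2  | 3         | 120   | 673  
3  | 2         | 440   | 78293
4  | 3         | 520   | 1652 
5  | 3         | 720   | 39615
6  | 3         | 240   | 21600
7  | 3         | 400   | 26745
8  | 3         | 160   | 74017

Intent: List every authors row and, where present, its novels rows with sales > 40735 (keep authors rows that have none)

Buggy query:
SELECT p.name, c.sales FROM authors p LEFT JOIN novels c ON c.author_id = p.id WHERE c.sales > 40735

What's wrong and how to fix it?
Bug: A WHERE condition on the right-hand table after LEFT JOIN drops unmatched parents

Fix: Move the right-table condition into the ON clause so unmatched parents are kept

Corrected query:
SELECT p.name, c.sales FROM authors p LEFT JOIN novels c ON c.author_id = p.id AND c.sales > 40735

Result:
name    | sales
--------+------
Borges  | NULL 
Tolkien | 78293
Le Guin | 74017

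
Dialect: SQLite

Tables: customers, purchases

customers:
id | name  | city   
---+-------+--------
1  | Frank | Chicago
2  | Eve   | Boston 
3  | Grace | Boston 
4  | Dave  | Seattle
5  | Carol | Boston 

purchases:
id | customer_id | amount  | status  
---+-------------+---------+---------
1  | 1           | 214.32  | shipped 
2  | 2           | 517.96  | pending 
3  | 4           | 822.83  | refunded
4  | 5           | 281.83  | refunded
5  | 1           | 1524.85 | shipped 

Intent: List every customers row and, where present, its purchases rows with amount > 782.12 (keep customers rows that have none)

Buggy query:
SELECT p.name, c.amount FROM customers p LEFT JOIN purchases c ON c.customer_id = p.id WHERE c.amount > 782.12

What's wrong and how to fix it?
Bug: A WHERE condition on the right-hand table after LEFT JOIN drops unmatched parents

Fix: Move the right-table condition into the ON clause so unmatched parents are kept

Corrected query:
SELECT p.name, c.amount FROM customers p LEFT JOIN purchases c ON c.customer_id = p.id AND c.amount > 782.12

Result:
name  | amount 
------+--------
Frank | 1524.85
Eve   | NULL   
Grace | NULL   
Dave  | 822.83 
Carol | NULL   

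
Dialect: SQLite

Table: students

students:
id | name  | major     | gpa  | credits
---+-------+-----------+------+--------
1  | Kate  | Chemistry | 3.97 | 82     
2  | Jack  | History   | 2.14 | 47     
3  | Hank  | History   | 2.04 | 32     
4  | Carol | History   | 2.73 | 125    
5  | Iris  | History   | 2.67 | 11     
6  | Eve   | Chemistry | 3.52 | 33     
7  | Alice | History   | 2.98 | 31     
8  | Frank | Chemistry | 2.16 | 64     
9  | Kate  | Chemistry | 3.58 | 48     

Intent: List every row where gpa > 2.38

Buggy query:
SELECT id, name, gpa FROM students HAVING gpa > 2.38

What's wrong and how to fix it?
Bug: This is a non-aggregate query (no GROUP BY, no aggregates), so in SQLite the HAVING clause is invalid here; a row-level condition belongs in WHERE

Fix: Use WHERE for row-level filtering

Corrected query:
SELECT id, name, gpa FROM students WHERE gpa > 2.38

Result:
id | name  | gpa 
---+-------+-----
1  | Kate  | 3.97
4  | Carol | 2.73
5  | Iris  | 2.67
6  | Eve   | 3.52
7  | Alice | 2.98
9  | Kate  | 3.58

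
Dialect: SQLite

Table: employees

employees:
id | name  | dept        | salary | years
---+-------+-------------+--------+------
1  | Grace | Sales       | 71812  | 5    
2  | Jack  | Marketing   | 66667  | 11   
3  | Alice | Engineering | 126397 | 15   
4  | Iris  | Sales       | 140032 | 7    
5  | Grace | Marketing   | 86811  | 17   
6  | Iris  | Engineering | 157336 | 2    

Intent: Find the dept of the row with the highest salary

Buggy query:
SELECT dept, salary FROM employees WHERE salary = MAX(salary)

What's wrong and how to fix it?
Bug: MAX(salary) is an aggregate and cannot be used directly in WHERE

Fix: Wrap MAX in a scalar subquery so WHERE compares against a single value

Corrected query:
SELECT dept, salary FROM employees WHERE salary = (SELECT MAX(salary) FROM employees)

Result:
dept        | salary
------------+-------
Engineering | 157336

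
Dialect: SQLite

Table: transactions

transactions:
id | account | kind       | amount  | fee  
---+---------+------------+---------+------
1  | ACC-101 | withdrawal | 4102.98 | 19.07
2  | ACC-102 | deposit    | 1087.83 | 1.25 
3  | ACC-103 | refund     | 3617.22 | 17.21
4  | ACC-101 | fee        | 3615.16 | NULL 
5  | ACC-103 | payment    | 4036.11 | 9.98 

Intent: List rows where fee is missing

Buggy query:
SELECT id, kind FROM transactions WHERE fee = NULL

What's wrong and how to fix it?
Bug: '= NULL' is always unknown in SQL three-valued logic, so no rows match

Fix: Use IS NULL to test for NULL

Corrected query:
SELECT id, kind FROM transactions WHERE fee IS NULL

Result:
id | kind
---+-----
4  | fee 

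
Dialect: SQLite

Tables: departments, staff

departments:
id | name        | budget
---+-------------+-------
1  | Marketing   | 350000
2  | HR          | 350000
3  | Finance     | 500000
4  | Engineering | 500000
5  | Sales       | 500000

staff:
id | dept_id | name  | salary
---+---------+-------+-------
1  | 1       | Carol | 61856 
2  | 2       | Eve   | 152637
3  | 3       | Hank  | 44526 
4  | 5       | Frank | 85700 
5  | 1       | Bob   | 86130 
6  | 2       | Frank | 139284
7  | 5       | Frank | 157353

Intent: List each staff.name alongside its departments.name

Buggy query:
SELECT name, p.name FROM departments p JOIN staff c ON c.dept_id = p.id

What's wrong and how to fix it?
Bug: Both tables have a 'name' column; the unqualified reference is ambiguous

Fix: Prefix ambiguous columns with the table alias

Corrected query:
SELECT c.name, p.name FROM departments p JOIN staff c ON c.dept_id = p.id

Result:
name  | name     
------+----------
Carol | Marketing
Eve   | HR       
Hank  | Finance  
Frank | Sales    
Bob   | Marketing
Frank | HR       
Frank | Sales    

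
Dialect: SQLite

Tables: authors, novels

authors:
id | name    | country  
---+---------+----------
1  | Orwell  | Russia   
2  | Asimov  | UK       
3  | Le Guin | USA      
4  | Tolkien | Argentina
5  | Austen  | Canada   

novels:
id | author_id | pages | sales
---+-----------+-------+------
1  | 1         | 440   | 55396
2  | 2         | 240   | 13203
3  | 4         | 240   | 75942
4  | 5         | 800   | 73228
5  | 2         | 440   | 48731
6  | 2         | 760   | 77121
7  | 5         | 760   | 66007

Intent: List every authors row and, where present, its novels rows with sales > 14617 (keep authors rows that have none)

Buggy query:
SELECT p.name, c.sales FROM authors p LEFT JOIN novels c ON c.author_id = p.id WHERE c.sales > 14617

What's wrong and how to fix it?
Bug: A WHERE condition on the right-hand table after LEFT JOIN drops unmatched parents

Fix: Move the right-table condition into the ON clause so unmatched parents are kept

Corrected query:
SELECT p.name, c.sales FROM authors p LEFT JOIN novels c ON c.author_id = p.id AND c.sales > 14617

Result:
name    | sales
--------+------
Orwell  | 55396
Asimov  | 48731
Asimov  | 77121
Le Guin | NULL 
Tolkien | 75942
Austen  | 66007
Austen  | 73228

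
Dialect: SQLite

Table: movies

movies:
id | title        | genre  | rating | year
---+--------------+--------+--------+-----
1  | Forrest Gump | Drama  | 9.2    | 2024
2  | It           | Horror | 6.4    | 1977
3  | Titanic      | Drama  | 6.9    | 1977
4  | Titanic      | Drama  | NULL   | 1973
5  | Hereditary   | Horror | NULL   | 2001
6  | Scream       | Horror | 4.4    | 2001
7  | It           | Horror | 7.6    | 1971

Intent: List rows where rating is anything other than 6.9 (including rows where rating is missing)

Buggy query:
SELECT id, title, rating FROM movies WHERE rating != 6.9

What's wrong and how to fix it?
Bug: 'rating != 6.9' is unknown when rating is NULL, so NULL rows are silently excluded

Fix: Handle NULL separately with IS NULL alongside the inequality

Corrected query:
SELECT id, title, rating FROM movies WHERE rating != 6.9 OR rating IS NULL

Result:
id | title        | rating
---+--------------+-------
1  | Forrest Gump | 9.2   
2  | It           | 6.4   
4  | Titanic      | NULL  
5  | Hereditary   | NULL  
6  | Scream       | 4.4   
7  | It           | 7.6   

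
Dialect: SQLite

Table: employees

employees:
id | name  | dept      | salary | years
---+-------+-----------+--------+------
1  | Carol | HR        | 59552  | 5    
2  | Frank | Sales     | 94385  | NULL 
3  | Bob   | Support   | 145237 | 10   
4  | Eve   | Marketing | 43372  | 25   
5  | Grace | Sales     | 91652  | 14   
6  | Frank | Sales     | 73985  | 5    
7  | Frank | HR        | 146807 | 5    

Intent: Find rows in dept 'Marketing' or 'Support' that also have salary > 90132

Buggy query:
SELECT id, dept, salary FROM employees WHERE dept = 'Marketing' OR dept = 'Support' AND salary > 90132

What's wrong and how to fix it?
Bug: Without parentheses, AND is evaluated before OR, so the salary filter only applies to the 'Support' branch

Fix: Add parentheses around the OR so the AND applies to both alternatives

Corrected query:
SELECT id, dept, salary FROM employees WHERE (dept = 'Marketing' OR dept = 'Support') AND salary > 90132

Result:
id | dept    | salary
---+---------+-------
3  | Support | 145237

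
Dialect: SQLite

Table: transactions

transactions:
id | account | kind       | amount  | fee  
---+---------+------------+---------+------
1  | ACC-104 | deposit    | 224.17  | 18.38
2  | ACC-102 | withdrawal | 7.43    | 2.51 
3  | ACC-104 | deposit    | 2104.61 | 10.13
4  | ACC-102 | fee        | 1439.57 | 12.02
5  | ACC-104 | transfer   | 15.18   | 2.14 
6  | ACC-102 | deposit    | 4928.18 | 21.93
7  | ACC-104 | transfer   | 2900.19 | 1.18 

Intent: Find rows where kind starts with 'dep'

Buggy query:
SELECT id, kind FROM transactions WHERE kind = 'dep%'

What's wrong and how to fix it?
Bug: Wildcards only work with LIKE; '=' treats '%' as a literal character

Fix: Replace '=' with LIKE so 'dep%' is treated as a pattern

Corrected query:
SELECT id, kind FROM transactions WHERE kind LIKE 'dep%'

Result:
id | kind   
---+--------
1  | deposit
3  | deposit
6  | deposit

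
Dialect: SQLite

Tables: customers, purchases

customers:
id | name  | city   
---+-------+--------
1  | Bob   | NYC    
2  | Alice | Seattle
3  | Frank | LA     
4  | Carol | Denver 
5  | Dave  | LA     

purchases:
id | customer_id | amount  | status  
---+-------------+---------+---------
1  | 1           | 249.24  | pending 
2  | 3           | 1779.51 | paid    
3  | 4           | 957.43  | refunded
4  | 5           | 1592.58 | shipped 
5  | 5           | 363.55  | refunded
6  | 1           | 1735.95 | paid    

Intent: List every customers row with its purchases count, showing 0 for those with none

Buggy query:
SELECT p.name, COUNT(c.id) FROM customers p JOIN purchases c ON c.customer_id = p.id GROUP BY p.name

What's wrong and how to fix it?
Bug: INNER JOIN drops customers rows that have no matching purchases rows

Fix: Switch to LEFT JOIN to retain unmatched parent rows

Corrected query:
SELECT p.name, COUNT(c.id) FROM customers p LEFT JOIN purchases c ON c.customer_id = p.id GROUP BY p.name

Result:
name  | COUNT(c.id)
------+------------
Alice | 0          
Bob   | 2          
Carol | 1          
Dave  | 2          
Frank | 1          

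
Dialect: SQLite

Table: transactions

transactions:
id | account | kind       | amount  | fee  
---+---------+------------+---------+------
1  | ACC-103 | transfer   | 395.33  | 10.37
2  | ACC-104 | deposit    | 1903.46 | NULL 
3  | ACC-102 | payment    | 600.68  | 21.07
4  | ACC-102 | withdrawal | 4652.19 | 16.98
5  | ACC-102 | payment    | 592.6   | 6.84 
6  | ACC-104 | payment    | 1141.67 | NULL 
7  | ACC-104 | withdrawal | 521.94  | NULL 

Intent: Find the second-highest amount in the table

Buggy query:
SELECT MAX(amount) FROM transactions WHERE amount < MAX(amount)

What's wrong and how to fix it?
Bug: The inner MAX is an aggregate inside WHERE, which is not allowed

Fix: Compute the overall MAX in a subquery, then take MAX of rows below it

Corrected query:
SELECT MAX(amount) FROM transactions WHERE amount < (SELECT MAX(amount) FROM transactions)

Result:
MAX(amount)
-----------
1903.46    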